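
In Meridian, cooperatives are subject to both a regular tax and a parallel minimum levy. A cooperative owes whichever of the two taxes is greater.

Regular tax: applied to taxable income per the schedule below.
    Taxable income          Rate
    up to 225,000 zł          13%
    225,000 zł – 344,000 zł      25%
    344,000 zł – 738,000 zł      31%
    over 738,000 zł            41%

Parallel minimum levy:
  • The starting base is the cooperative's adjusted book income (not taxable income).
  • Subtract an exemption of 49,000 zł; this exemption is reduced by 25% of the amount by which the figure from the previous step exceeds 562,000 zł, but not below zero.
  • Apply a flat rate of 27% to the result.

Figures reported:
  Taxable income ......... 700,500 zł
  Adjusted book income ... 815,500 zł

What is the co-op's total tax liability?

220,185 zł

Parallel minimum levy:
  Base (adjusted book income): 815,500 zł
  Exemption: 25% × (815,500 zł − 562,000 zł) = 63,375 zł ≥ 49,000 zł, so the exemption is fully phased out
  Base: 815,500 zł − 0 zł = 815,500 zł
  815,500 zł × 27% = 220,185 zł

Regular tax:
  225,000 zł × 13% = 29,250 zł
  119,000 zł × 25% = 29,750 zł
  356,500 zł × 31% = 110,515 zł
  → 169,515 zł

220,185 zł > 169,515 zł, so the parallel minimum levy is the binding amount.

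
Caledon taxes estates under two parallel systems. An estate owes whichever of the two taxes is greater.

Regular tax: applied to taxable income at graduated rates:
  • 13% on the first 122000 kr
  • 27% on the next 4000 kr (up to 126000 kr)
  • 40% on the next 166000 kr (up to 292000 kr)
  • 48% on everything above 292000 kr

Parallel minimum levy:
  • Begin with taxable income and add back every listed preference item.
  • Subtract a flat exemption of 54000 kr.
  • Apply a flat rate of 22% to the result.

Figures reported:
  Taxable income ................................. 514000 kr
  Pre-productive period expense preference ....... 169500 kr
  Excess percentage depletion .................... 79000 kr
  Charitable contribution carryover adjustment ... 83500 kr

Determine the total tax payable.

Regular tax:
  122000 kr × 13% = 15860 kr
  4000 kr × 27% = 1080 kr
  166000 kr × 40% = 66400 kr
  222000 kr × 48% = 106560 kr
  → 189900 kr

Parallel minimum levy:
  Adjusted income: 514000 kr + 169500 kr + 79000 kr + 83500 kr = 846000 kr
  Less exemption 54000 kr → base 792000 kr
  792000 kr × 22% = 174240 kr

189900 kr > 174240 kr, so the regular tax governs.

189900 kr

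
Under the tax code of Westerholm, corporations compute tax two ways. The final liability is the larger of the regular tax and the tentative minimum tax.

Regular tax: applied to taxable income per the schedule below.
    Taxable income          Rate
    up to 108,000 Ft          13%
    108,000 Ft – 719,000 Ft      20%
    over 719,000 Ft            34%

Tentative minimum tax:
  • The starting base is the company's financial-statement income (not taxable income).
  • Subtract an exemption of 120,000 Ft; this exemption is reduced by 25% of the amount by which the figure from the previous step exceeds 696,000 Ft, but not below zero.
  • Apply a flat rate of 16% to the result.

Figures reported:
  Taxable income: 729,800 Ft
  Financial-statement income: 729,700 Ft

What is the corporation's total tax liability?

139,912 Ft

Regular tax:
  108,000 Ft × 13% = 14,040 Ft
  611,000 Ft × 20% = 122,200 Ft
  10,800 Ft × 34% = 3,672 Ft
  → 139,912 Ft

Tentative minimum tax:
  Base (financial-statement income): 729,700 Ft
  Exemption: 120,000 Ft − 25% × (729,700 Ft − 696,000 Ft) = 120,000 Ft − 8,425 Ft = 111,575 Ft
  Base: 729,700 Ft − 111,575 Ft = 618,125 Ft
  618,125 Ft × 16% = 98,900 Ft

139,912 Ft > 98,900 Ft, so the regular tax governs.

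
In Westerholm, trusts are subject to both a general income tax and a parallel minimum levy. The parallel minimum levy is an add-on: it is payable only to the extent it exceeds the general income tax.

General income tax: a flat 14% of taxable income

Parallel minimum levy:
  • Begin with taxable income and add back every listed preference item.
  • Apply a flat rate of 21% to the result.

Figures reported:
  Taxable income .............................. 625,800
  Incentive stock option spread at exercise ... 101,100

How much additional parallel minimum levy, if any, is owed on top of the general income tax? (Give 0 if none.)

65,037

General income tax:
  625,800 × 14% = 87,612

Parallel minimum levy:
  Adjusted income: 625,800 + 101,100 = 726,900
  726,900 × 21% = 152,649

Excess of parallel minimum levy over general income tax: 152,649 − 87,612 = 65,037.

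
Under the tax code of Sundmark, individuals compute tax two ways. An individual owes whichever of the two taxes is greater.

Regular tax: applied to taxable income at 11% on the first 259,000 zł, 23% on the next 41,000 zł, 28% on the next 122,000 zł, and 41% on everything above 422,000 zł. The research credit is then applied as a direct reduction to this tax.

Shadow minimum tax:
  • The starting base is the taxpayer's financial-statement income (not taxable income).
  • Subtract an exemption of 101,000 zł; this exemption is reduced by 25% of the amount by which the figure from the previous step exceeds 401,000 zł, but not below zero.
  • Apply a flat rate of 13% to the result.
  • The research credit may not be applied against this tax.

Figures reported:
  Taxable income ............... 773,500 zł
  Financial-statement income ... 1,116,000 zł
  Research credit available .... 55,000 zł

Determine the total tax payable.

161,195 zł

Regular tax:
  259,000 zł × 11% = 28,490 zł
  41,000 zł × 23% = 9,430 zł
  122,000 zł × 28% = 34,160 zł
  351,500 zł × 41% = 144,115 zł
  → 216,195 zł
  Less research credit 55,000 zł → 161,195 zł

Shadow minimum tax:
  Base (financial-statement income): 1,116,000 zł
  Exemption: 25% × (1,116,000 zł − 401,000 zł) = 178,750 zł ≥ 101,000 zł, so the exemption is fully phased out
  Base: 1,116,000 zł − 0 zł = 1,116,000 zł
  1,116,000 zł × 13% = 145,080 zł

161,195 zł > 145,080 zł, so the regular tax governs.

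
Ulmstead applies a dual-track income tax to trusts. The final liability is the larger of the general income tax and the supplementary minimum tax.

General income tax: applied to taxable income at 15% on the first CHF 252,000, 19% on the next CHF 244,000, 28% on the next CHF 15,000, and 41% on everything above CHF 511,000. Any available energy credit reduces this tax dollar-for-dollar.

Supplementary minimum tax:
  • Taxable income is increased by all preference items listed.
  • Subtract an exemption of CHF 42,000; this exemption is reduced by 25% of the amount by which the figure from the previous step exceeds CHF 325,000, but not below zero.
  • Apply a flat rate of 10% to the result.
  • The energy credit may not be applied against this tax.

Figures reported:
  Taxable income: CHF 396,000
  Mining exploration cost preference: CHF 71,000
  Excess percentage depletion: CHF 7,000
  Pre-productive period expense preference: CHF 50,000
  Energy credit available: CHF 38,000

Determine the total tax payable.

CHF 52,400

Supplementary minimum tax:
  Adjusted income: CHF 396,000 + CHF 71,000 + CHF 7,000 + CHF 50,000 = CHF 524,000
  Exemption: 25% × (CHF 524,000 − CHF 325,000) = CHF 49,750 ≥ CHF 42,000, so the exemption is fully phased out
  Base: CHF 524,000 − CHF 0 = CHF 524,000
  CHF 524,000 × 10% = CHF 52,400

General income tax:
  CHF 252,000 × 15% = CHF 37,800
  CHF 144,000 × 19% = CHF 27,360
  → CHF 65,160
  Less energy credit CHF 38,000 → CHF 27,160

CHF 52,400 > CHF 27,160, so the supplementary minimum tax is the binding amount.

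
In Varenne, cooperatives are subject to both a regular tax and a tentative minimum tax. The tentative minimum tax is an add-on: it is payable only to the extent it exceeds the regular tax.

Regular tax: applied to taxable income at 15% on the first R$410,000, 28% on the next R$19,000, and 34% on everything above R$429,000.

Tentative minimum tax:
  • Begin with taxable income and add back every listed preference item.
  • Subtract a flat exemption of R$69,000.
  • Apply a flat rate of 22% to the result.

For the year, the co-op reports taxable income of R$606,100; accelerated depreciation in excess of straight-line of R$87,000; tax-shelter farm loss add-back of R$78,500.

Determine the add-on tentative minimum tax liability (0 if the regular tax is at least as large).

Tentative minimum tax:
  Adjusted income: R$606,100 + R$87,000 + R$78,500 = R$771,600
  Less exemption R$69,000 → base R$702,600
  R$702,600 × 22% = R$154,572

Regular tax:
  R$410,000 × 15% = R$61,500
  R$19,000 × 28% = R$5,320
  R$177,100 × 34% = R$60,214
  → R$127,034

Excess of tentative minimum tax over regular tax: R$154,572 − R$127,034 = R$27,538.

R$27,538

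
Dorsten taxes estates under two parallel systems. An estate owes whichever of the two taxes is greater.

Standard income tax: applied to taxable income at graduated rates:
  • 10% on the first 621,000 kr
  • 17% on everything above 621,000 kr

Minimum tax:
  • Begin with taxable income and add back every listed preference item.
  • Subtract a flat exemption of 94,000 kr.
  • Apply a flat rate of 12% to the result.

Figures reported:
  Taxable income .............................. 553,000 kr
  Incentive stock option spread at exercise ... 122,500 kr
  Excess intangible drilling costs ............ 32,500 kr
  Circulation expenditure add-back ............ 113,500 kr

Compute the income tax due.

87,300 kr

Standard income tax:
  553,000 kr × 10% = 55,300 kr

Minimum tax:
  Adjusted income: 553,000 kr + 122,500 kr + 32,500 kr + 113,500 kr = 821,500 kr
  Less exemption 94,000 kr → base 727,500 kr
  727,500 kr × 12% = 87,300 kr

87,300 kr > 55,300 kr, so the minimum tax is the binding amount.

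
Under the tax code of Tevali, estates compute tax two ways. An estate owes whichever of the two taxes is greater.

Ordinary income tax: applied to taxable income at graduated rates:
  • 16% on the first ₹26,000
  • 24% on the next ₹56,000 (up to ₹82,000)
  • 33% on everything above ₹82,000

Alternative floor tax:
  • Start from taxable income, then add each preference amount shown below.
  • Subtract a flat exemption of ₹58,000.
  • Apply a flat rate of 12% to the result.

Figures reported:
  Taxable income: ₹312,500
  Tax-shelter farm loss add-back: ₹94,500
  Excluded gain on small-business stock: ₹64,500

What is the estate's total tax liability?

Ordinary income tax:
  ₹26,000 × 16% = ₹4,160
  ₹56,000 × 24% = ₹13,440
  ₹230,500 × 33% = ₹76,065
  → ₹93,665

Alternative floor tax:
  Adjusted income: ₹312,500 + ₹94,500 + ₹64,500 = ₹471,500
  Less exemption ₹58,000 → base ₹413,500
  ₹413,500 × 12% = ₹49,620

₹93,665 > ₹49,620, so the ordinary income tax governs.

₹93,665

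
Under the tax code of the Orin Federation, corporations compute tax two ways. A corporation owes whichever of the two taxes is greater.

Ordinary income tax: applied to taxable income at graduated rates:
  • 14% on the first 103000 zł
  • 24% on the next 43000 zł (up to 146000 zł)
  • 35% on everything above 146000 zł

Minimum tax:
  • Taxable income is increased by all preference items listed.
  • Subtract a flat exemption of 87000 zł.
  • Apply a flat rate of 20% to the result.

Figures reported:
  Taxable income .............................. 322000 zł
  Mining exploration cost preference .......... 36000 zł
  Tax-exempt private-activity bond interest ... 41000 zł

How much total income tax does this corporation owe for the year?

Ordinary income tax:
  103000 zł × 14% = 14420 zł
  43000 zł × 24% = 10320 zł
  176000 zł × 35% = 61600 zł
  → 86340 zł

Minimum tax:
  Adjusted income: 322000 zł + 36000 zł + 41000 zł = 399000 zł
  Less exemption 87000 zł → base 312000 zł
  312000 zł × 20% = 62400 zł

86340 zł > 62400 zł, so the ordinary income tax governs.

86340 zł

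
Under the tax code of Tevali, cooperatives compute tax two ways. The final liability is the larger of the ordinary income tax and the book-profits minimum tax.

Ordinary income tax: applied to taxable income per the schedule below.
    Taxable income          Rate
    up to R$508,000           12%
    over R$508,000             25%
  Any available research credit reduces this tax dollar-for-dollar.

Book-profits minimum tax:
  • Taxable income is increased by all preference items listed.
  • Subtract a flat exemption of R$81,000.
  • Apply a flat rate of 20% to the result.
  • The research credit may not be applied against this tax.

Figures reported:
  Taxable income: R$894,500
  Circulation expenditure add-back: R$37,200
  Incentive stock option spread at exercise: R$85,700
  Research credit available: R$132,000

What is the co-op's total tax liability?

Book-profits minimum tax:
  Adjusted income: R$894,500 + R$37,200 + R$85,700 = R$1,017,400
  Less exemption R$81,000 → base R$936,400
  R$936,400 × 20% = R$187,280

Ordinary income tax:
  R$508,000 × 12% = R$60,960
  R$386,500 × 25% = R$96,625
  → R$157,585
  Less research credit R$132,000 → R$25,585

R$187,280 > R$25,585, so the book-profits minimum tax is the binding amount.

R$187,280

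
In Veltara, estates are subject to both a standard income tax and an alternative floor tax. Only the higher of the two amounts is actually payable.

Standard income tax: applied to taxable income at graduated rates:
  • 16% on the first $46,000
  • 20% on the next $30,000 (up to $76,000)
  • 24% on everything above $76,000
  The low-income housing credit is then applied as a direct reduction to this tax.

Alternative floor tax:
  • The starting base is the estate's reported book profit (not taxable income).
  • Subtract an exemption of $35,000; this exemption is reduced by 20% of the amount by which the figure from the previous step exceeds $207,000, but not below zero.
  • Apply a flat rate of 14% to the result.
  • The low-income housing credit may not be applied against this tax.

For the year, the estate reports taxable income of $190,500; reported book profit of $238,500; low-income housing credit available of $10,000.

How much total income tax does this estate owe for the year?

Alternative floor tax:
  Base (reported book profit): $238,500
  Exemption: $35,000 − 20% × ($238,500 − $207,000) = $35,000 − $6,300 = $28,700
  Base: $238,500 − $28,700 = $209,800
  $209,800 × 14% = $29,372

Standard income tax:
  $46,000 × 16% = $7,360
  $30,000 × 20% = $6,000
  $114,500 × 24% = $27,480
  → $40,840
  Less low-income housing credit $10,000 → $30,840

$30,840 > $29,372, so the standard income tax governs.

$30,840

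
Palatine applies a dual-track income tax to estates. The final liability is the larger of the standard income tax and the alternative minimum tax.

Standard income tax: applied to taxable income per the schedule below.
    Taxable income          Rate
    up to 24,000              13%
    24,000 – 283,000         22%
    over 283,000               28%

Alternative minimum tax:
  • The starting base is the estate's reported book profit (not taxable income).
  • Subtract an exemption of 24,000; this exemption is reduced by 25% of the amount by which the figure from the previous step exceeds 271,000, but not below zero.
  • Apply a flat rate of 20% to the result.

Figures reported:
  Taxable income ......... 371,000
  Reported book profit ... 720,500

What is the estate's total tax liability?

144,100

Alternative minimum tax:
  Base (reported book profit): 720,500
  Exemption: 25% × (720,500 − 271,000) = 112,375 ≥ 24,000, so the exemption is fully phased out
  Base: 720,500 − 0 = 720,500
  720,500 × 20% = 144,100

Standard income tax:
  24,000 × 13% = 3,120
  259,000 × 22% = 56,980
  88,000 × 28% = 24,640
  → 84,740

144,100 > 84,740, so the alternative minimum tax is the binding amount.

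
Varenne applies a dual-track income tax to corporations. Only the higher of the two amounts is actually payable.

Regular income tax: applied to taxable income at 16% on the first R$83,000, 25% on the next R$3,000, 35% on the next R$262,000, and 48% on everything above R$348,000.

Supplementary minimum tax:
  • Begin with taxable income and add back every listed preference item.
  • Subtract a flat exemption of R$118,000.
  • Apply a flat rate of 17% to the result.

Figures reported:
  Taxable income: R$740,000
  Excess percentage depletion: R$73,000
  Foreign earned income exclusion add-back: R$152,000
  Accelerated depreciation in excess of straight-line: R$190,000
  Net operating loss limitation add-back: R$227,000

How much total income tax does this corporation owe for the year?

Supplementary minimum tax:
  Adjusted income: R$740,000 + R$73,000 + R$152,000 + R$190,000 + R$227,000 = R$1,382,000
  Less exemption R$118,000 → base R$1,264,000
  R$1,264,000 × 17% = R$214,880

Regular income tax:
  R$83,000 × 16% = R$13,280
  R$3,000 × 25% = R$750
  R$262,000 × 35% = R$91,700
  R$392,000 × 48% = R$188,160
  → R$293,890

R$293,890 > R$214,880, so the regular income tax governs.

R$293,890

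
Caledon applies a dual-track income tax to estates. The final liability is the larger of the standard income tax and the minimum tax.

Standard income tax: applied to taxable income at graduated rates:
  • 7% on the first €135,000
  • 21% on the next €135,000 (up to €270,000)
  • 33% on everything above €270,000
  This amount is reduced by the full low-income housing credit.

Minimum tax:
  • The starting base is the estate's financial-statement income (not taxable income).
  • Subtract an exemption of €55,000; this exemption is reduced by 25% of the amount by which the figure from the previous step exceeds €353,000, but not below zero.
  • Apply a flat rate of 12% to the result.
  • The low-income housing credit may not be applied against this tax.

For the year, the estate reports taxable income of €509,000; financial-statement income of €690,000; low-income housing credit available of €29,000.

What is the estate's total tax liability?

€87,670

Minimum tax:
  Base (financial-statement income): €690,000
  Exemption: 25% × (€690,000 − €353,000) = €84,250 ≥ €55,000, so the exemption is fully phased out
  Base: €690,000 − €0 = €690,000
  €690,000 × 12% = €82,800

Standard income tax:
  €135,000 × 7% = €9,450
  €135,000 × 21% = €28,350
  €239,000 × 33% = €78,870
  → €116,670
  Less low-income housing credit €29,000 → €87,670

€87,670 > €82,800, so the standard income tax governs.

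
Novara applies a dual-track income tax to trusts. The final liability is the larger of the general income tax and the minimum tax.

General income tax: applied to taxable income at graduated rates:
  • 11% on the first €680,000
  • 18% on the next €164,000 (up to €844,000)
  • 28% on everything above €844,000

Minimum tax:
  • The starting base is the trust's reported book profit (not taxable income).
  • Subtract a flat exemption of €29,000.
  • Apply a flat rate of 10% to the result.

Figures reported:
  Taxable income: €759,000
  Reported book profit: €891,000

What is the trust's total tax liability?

Minimum tax:
  Base (reported book profit): €891,000
  Less exemption €29,000 → base €862,000
  €862,000 × 10% = €86,200

General income tax:
  €680,000 × 11% = €74,800
  €79,000 × 18% = €14,220
  → €89,020

€89,020 > €86,200, so the general income tax governs.

€89,020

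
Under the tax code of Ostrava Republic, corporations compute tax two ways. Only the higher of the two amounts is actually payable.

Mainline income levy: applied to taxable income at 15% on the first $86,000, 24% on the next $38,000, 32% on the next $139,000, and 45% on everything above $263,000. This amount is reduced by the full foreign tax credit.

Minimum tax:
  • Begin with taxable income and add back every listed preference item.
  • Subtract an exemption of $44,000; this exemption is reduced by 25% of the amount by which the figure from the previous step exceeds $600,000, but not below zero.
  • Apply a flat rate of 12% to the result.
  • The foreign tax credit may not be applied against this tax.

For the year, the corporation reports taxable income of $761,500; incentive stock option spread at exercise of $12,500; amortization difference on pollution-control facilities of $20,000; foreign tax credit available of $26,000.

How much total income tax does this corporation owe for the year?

Mainline income levy:
  $86,000 × 15% = $12,900
  $38,000 × 24% = $9,120
  $139,000 × 32% = $44,480
  $498,500 × 45% = $224,325
  → $290,825
  Less foreign tax credit $26,000 → $264,825

Minimum tax:
  Adjusted income: $761,500 + $12,500 + $20,000 = $794,000
  Exemption: 25% × ($794,000 − $600,000) = $48,500 ≥ $44,000, so the exemption is fully phased out
  Base: $794,000 − $0 = $794,000
  $794,000 × 12% = $95,280

$264,825 > $95,280, so the mainline income levy governs.

$264,825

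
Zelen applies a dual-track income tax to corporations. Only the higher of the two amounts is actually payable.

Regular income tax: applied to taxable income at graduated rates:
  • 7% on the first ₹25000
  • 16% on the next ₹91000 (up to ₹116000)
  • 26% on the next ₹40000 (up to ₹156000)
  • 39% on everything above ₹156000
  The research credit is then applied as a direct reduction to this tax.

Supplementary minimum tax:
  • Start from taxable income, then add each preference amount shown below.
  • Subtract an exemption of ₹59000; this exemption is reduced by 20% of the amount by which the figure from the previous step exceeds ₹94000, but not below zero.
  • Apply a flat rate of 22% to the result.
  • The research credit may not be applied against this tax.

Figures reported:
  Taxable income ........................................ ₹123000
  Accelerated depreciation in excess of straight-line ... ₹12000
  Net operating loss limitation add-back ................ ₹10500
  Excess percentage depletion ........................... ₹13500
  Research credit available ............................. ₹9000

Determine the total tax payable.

₹24860

Supplementary minimum tax:
  Adjusted income: ₹123000 + ₹12000 + ₹10500 + ₹13500 = ₹159000
  Exemption: ₹59000 − 20% × (₹159000 − ₹94000) = ₹59000 − ₹13000 = ₹46000
  Base: ₹159000 − ₹46000 = ₹113000
  ₹113000 × 22% = ₹24860

Regular income tax:
  ₹25000 × 7% = ₹1750
  ₹91000 × 16% = ₹14560
  ₹7000 × 26% = ₹1820
  → ₹18130
  Less research credit ₹9000 → ₹9130

₹24860 > ₹9130, so the supplementary minimum tax is the binding amount.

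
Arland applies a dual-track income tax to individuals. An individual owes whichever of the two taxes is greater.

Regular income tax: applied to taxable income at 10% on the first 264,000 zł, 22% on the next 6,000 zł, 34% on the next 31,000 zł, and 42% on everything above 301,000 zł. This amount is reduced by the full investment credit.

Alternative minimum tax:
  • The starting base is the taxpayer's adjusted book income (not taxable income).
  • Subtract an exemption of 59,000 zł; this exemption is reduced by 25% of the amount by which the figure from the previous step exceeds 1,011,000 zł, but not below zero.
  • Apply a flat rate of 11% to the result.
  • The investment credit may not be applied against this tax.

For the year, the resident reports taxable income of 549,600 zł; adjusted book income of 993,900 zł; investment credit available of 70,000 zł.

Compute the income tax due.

102,839 zł

Regular income tax:
  264,000 zł × 10% = 26,400 zł
  6,000 zł × 22% = 1,320 zł
  31,000 zł × 34% = 10,540 zł
  248,600 zł × 42% = 104,412 zł
  → 142,672 zł
  Less investment credit 70,000 zł → 72,672 zł

Alternative minimum tax:
  Base (adjusted book income): 993,900 zł
  Exemption: 993,900 zł ≤ 1,011,000 zł, so full 59,000 zł applies
  Base: 993,900 zł − 59,000 zł = 934,900 zł
  934,900 zł × 11% = 102,839 zł

102,839 zł > 72,672 zł, so the alternative minimum tax is the binding amount.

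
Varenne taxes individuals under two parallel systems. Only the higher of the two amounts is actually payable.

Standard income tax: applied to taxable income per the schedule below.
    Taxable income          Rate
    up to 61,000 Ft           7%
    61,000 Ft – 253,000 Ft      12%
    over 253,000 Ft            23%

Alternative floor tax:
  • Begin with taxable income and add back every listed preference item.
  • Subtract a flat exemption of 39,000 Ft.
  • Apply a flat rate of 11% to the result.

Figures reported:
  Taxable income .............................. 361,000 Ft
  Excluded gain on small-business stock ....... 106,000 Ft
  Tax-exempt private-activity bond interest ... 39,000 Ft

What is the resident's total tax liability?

52,150 Ft

Alternative floor tax:
  Adjusted income: 361,000 Ft + 106,000 Ft + 39,000 Ft = 506,000 Ft
  Less exemption 39,000 Ft → base 467,000 Ft
  467,000 Ft × 11% = 51,370 Ft

Standard income tax:
  61,000 Ft × 7% = 4,270 Ft
  192,000 Ft × 12% = 23,040 Ft
  108,000 Ft × 23% = 24,840 Ft
  → 52,150 Ft

52,150 Ft > 51,370 Ft, so the standard income tax governs.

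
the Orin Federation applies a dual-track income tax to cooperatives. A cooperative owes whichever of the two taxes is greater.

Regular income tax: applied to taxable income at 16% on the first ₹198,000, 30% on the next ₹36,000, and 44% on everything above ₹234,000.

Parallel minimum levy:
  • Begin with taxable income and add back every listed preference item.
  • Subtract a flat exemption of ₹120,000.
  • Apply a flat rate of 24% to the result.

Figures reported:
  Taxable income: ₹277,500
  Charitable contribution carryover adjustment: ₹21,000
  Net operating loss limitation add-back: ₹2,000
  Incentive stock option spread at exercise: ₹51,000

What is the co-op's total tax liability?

Regular income tax:
  ₹198,000 × 16% = ₹31,680
  ₹36,000 × 30% = ₹10,800
  ₹43,500 × 44% = ₹19,140
  → ₹61,620

Parallel minimum levy:
  Adjusted income: ₹277,500 + ₹21,000 + ₹2,000 + ₹51,000 = ₹351,500
  Less exemption ₹120,000 → base ₹231,500
  ₹231,500 × 24% = ₹55,560

₹61,620 > ₹55,560, so the regular income tax governs.

₹61,620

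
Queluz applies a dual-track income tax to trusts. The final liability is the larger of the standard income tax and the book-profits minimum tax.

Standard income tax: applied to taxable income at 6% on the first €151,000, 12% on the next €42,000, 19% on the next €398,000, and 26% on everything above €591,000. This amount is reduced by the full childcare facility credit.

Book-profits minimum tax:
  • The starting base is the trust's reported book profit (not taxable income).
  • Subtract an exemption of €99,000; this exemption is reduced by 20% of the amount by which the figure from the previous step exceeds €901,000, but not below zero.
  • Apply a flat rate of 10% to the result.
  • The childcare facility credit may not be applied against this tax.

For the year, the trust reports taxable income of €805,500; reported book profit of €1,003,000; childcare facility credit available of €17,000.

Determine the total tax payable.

€128,490

Standard income tax:
  €151,000 × 6% = €9,060
  €42,000 × 12% = €5,040
  €398,000 × 19% = €75,620
  €214,500 × 26% = €55,770
  → €145,490
  Less childcare facility credit €17,000 → €128,490

Book-profits minimum tax:
  Base (reported book profit): €1,003,000
  Exemption: €99,000 − 20% × (€1,003,000 − €901,000) = €99,000 − €20,400 = €78,600
  Base: €1,003,000 − €78,600 = €924,400
  €924,400 × 10% = €92,440

€128,490 > €92,440, so the standard income tax governs.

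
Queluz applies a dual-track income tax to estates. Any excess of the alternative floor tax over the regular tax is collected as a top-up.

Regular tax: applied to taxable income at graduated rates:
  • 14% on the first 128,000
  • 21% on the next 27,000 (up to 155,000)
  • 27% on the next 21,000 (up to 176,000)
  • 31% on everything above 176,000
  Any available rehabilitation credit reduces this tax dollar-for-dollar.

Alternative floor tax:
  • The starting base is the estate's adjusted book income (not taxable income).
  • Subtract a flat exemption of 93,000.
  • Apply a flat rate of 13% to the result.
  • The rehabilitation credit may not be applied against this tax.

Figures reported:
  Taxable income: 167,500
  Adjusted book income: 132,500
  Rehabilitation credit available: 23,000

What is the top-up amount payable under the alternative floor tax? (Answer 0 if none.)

Regular tax:
  128,000 × 14% = 17,920
  27,000 × 21% = 5,670
  12,500 × 27% = 3,375
  → 26,965
  Less rehabilitation credit 23,000 → 3,965

Alternative floor tax:
  Base (adjusted book income): 132,500
  Less exemption 93,000 → base 39,500
  39,500 × 13% = 5,135

Excess of alternative floor tax over regular tax: 5,135 − 3,965 = 1,170.

1,170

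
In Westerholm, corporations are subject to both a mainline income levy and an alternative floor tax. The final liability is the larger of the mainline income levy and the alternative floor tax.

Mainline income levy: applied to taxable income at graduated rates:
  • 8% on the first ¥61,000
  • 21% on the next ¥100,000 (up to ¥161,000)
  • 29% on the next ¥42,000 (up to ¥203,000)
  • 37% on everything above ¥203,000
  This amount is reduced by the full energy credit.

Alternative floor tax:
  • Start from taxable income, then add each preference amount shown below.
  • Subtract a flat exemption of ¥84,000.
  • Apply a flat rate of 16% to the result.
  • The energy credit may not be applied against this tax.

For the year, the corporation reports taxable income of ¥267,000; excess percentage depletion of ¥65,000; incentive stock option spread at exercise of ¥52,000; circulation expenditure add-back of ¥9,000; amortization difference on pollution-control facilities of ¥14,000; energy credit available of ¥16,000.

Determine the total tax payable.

¥51,680

Mainline income levy:
  ¥61,000 × 8% = ¥4,880
  ¥100,000 × 21% = ¥21,000
  ¥42,000 × 29% = ¥12,180
  ¥64,000 × 37% = ¥23,680
  → ¥61,740
  Less energy credit ¥16,000 → ¥45,740

Alternative floor tax:
  Adjusted income: ¥267,000 + ¥65,000 + ¥52,000 + ¥9,000 + ¥14,000 = ¥407,000
  Less exemption ¥84,000 → base ¥323,000
  ¥323,000 × 16% = ¥51,680

¥51,680 > ¥45,740, so the alternative floor tax is the binding amount.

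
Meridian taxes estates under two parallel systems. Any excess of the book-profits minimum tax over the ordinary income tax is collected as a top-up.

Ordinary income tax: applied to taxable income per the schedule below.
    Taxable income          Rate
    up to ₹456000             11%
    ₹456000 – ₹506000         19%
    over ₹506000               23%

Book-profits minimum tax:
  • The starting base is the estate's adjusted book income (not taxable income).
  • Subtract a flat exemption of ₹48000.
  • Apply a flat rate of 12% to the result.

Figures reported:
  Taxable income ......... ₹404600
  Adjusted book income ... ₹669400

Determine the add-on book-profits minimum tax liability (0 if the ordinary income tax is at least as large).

Ordinary income tax:
  ₹404600 × 11% = ₹44506

Book-profits minimum tax:
  Base (adjusted book income): ₹669400
  Less exemption ₹48000 → base ₹621400
  ₹621400 × 12% = ₹74568

Excess of book-profits minimum tax over ordinary income tax: ₹74568 − ₹44506 = ₹30062.

₹30062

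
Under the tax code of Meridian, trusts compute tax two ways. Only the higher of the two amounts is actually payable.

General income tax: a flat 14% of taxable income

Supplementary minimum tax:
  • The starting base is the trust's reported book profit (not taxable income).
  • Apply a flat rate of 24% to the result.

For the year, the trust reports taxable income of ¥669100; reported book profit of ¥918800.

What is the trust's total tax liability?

General income tax:
  ¥669100 × 14% = ¥93674

Supplementary minimum tax:
  Base (reported book profit): ¥918800
  ¥918800 × 24% = ¥220512

¥220512 > ¥93674, so the supplementary minimum tax is the binding amount.

¥220512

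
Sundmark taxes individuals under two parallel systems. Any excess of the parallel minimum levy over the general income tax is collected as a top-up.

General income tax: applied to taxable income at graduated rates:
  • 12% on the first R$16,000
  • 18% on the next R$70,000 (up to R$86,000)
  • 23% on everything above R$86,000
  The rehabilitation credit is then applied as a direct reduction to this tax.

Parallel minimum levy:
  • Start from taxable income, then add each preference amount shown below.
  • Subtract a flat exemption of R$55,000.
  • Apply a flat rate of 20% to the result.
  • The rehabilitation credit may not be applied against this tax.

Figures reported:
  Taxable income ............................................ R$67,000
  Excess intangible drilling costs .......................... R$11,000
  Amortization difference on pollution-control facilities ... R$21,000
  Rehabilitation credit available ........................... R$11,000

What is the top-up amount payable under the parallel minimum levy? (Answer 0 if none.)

R$8,700

General income tax:
  R$16,000 × 12% = R$1,920
  R$51,000 × 18% = R$9,180
  → R$11,100
  Less rehabilitation credit R$11,000 → R$100

Parallel minimum levy:
  Adjusted income: R$67,000 + R$11,000 + R$21,000 = R$99,000
  Less exemption R$55,000 → base R$44,000
  R$44,000 × 20% = R$8,800

Excess of parallel minimum levy over general income tax: R$8,800 − R$100 = R$8,700.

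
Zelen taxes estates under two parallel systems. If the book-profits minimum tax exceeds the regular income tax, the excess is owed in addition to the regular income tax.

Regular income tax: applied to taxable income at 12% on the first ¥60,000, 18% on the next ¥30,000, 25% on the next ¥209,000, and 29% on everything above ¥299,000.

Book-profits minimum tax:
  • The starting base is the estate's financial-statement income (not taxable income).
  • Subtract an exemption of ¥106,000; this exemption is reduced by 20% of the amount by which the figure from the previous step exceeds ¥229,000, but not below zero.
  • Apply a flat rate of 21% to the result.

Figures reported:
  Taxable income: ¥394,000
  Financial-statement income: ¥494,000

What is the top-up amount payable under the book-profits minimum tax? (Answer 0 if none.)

¥210

Book-profits minimum tax:
  Base (financial-statement income): ¥494,000
  Exemption: ¥106,000 − 20% × (¥494,000 − ¥229,000) = ¥106,000 − ¥53,000 = ¥53,000
  Base: ¥494,000 − ¥53,000 = ¥441,000
  ¥441,000 × 21% = ¥92,610

Regular income tax:
  ¥60,000 × 12% = ¥7,200
  ¥30,000 × 18% = ¥5,400
  ¥209,000 × 25% = ¥52,250
  ¥95,000 × 29% = ¥27,550
  → ¥92,400

Excess of book-profits minimum tax over regular income tax: ¥92,610 − ¥92,400 = ¥210.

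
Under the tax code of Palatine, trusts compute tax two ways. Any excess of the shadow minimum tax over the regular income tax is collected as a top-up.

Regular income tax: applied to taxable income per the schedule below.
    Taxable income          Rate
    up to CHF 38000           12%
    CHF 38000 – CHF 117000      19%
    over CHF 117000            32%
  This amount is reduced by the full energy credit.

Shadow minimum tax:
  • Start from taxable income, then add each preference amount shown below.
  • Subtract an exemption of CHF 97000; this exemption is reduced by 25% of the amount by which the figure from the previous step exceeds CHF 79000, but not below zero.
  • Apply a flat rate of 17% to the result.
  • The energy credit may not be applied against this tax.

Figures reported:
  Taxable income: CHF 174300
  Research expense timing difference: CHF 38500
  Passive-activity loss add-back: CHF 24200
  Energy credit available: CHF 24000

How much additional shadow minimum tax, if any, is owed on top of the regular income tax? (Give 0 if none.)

CHF 16609

Regular income tax:
  CHF 38000 × 12% = CHF 4560
  CHF 79000 × 19% = CHF 15010
  CHF 57300 × 32% = CHF 18336
  → CHF 37906
  Less energy credit CHF 24000 → CHF 13906

Shadow minimum tax:
  Adjusted income: CHF 174300 + CHF 38500 + CHF 24200 = CHF 237000
  Exemption: CHF 97000 − 25% × (CHF 237000 − CHF 79000) = CHF 97000 − CHF 39500 = CHF 57500
  Base: CHF 237000 − CHF 57500 = CHF 179500
  CHF 179500 × 17% = CHF 30515

Excess of shadow minimum tax over regular income tax: CHF 30515 − CHF 13906 = CHF 16609.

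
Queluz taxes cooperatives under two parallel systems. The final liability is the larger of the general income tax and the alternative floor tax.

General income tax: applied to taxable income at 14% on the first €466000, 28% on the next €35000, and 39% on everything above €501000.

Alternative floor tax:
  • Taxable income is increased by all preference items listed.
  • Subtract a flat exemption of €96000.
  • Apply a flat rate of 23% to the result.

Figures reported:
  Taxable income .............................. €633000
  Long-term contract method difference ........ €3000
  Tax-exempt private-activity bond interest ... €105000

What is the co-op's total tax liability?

€148350

Alternative floor tax:
  Adjusted income: €633000 + €3000 + €105000 = €741000
  Less exemption €96000 → base €645000
  €645000 × 23% = €148350

General income tax:
  €466000 × 14% = €65240
  €35000 × 28% = €9800
  €132000 × 39% = €51480
  → €126520

€148350 > €126520, so the alternative floor tax is the binding amount.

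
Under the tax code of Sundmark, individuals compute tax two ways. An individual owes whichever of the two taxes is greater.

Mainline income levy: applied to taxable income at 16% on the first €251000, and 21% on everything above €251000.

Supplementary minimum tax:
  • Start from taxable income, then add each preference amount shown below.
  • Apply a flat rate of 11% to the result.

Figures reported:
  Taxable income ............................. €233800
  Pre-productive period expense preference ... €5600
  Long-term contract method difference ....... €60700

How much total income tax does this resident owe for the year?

Supplementary minimum tax:
  Adjusted income: €233800 + €5600 + €60700 = €300100
  €300100 × 11% = €33011

Mainline income levy:
  €233800 × 16% = €37408

€37408 > €33011, so the mainline income levy governs.

€37408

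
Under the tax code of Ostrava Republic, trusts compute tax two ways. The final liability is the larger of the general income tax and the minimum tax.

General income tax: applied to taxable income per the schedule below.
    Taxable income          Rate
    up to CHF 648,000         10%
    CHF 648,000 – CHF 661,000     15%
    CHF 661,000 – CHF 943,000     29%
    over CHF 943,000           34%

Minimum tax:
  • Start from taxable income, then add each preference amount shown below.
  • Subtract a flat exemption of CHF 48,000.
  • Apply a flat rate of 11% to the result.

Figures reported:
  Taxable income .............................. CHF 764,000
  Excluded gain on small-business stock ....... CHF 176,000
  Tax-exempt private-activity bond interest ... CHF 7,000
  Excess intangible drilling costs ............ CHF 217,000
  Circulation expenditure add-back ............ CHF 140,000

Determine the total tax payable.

General income tax:
  CHF 648,000 × 10% = CHF 64,800
  CHF 13,000 × 15% = CHF 1,950
  CHF 103,000 × 29% = CHF 29,870
  → CHF 96,620

Minimum tax:
  Adjusted income: CHF 764,000 + CHF 176,000 + CHF 7,000 + CHF 217,000 + CHF 140,000 = CHF 1,304,000
  Less exemption CHF 48,000 → base CHF 1,256,000
  CHF 1,256,000 × 11% = CHF 138,160

CHF 138,160 > CHF 96,620, so the minimum tax is the binding amount.

CHF 138,160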